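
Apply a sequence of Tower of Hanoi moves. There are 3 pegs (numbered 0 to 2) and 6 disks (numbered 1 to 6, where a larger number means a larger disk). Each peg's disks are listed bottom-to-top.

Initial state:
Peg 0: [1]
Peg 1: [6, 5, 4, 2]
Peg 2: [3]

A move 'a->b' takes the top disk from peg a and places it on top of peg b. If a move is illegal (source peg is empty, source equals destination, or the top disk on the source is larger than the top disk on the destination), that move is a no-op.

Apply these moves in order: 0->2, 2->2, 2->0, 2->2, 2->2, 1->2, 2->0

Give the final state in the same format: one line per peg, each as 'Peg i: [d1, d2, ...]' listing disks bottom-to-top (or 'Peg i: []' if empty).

Answer: Peg 0: [1]
Peg 1: [6, 5, 4]
Peg 2: [3, 2]

Derivation:
After move 1 (0->2):
Peg 0: []
Peg 1: [6, 5, 4, 2]
Peg 2: [3, 1]

After move 2 (2->2):
Peg 0: []
Peg 1: [6, 5, 4, 2]
Peg 2: [3, 1]

After move 3 (2->0):
Peg 0: [1]
Peg 1: [6, 5, 4, 2]
Peg 2: [3]

After move 4 (2->2):
Peg 0: [1]
Peg 1: [6, 5, 4, 2]
Peg 2: [3]

After move 5 (2->2):
Peg 0: [1]
Peg 1: [6, 5, 4, 2]
Peg 2: [3]

After move 6 (1->2):
Peg 0: [1]
Peg 1: [6, 5, 4]
Peg 2: [3, 2]

After move 7 (2->0):
Peg 0: [1]
Peg 1: [6, 5, 4]
Peg 2: [3, 2]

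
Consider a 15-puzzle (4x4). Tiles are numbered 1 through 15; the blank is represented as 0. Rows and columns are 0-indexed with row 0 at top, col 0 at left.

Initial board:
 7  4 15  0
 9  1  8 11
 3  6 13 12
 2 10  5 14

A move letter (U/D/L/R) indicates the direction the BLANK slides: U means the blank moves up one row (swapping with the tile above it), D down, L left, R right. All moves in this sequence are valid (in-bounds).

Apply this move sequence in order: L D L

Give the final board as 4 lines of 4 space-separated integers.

Answer:  7  4  8 15
 9  0  1 11
 3  6 13 12
 2 10  5 14

Derivation:
After move 1 (L):
 7  4  0 15
 9  1  8 11
 3  6 13 12
 2 10  5 14

After move 2 (D):
 7  4  8 15
 9  1  0 11
 3  6 13 12
 2 10  5 14

After move 3 (L):
 7  4  8 15
 9  0  1 11
 3  6 13 12
 2 10  5 14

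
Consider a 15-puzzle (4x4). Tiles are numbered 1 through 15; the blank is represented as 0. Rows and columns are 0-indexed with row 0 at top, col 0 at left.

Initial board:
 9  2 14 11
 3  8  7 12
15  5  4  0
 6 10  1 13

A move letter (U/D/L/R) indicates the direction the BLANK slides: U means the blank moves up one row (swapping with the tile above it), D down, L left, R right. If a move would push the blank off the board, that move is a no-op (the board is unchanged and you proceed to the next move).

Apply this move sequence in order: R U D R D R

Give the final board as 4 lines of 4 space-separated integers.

Answer:  9  2 14 11
 3  8  7 12
15  5  4 13
 6 10  1  0

Derivation:
After move 1 (R):
 9  2 14 11
 3  8  7 12
15  5  4  0
 6 10  1 13

After move 2 (U):
 9  2 14 11
 3  8  7  0
15  5  4 12
 6 10  1 13

After move 3 (D):
 9  2 14 11
 3  8  7 12
15  5  4  0
 6 10  1 13

After move 4 (R):
 9  2 14 11
 3  8  7 12
15  5  4  0
 6 10  1 13

After move 5 (D):
 9  2 14 11
 3  8  7 12
15  5  4 13
 6 10  1  0

After move 6 (R):
 9  2 14 11
 3  8  7 12
15  5  4 13
 6 10  1  0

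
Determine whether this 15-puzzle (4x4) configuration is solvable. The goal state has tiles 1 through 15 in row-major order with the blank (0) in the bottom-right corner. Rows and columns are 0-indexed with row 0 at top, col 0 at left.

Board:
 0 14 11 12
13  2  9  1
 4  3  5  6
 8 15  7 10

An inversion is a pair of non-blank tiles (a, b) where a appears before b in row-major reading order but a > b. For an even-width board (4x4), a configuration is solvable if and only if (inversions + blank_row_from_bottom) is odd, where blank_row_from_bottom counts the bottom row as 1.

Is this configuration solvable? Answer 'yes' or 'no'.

Answer: yes

Derivation:
Inversions: 55
Blank is in row 0 (0-indexed from top), which is row 4 counting from the bottom (bottom = 1).
55 + 4 = 59, which is odd, so the puzzle is solvable.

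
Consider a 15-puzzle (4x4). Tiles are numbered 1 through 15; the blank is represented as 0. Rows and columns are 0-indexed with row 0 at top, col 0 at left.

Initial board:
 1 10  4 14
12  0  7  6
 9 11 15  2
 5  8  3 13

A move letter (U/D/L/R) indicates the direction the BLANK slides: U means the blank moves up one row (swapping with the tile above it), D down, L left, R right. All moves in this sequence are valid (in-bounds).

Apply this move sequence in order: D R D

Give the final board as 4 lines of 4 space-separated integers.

Answer:  1 10  4 14
12 11  7  6
 9 15  3  2
 5  8  0 13

Derivation:
After move 1 (D):
 1 10  4 14
12 11  7  6
 9  0 15  2
 5  8  3 13

After move 2 (R):
 1 10  4 14
12 11  7  6
 9 15  0  2
 5  8  3 13

After move 3 (D):
 1 10  4 14
12 11  7  6
 9 15  3  2
 5  8  0 13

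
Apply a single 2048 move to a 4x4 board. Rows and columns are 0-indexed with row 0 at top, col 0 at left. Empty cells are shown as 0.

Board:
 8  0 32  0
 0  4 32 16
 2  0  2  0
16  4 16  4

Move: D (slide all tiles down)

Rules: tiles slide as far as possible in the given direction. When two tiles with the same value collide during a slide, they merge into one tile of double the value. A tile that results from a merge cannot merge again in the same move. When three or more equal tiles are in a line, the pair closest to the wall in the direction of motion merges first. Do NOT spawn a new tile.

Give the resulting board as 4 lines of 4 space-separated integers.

Slide down:
col 0: [8, 0, 2, 16] -> [0, 8, 2, 16]
col 1: [0, 4, 0, 4] -> [0, 0, 0, 8]
col 2: [32, 32, 2, 16] -> [0, 64, 2, 16]
col 3: [0, 16, 0, 4] -> [0, 0, 16, 4]

Answer:  0  0  0  0
 8  0 64  0
 2  0  2 16
16  8 16  4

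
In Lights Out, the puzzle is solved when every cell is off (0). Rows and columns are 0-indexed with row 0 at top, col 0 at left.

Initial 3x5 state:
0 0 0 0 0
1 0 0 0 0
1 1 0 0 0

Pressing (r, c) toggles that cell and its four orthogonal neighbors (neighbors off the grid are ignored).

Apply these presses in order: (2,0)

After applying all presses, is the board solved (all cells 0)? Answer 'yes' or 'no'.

Answer: yes

Derivation:
After press 1 at (2,0):
0 0 0 0 0
0 0 0 0 0
0 0 0 0 0

Lights still on: 0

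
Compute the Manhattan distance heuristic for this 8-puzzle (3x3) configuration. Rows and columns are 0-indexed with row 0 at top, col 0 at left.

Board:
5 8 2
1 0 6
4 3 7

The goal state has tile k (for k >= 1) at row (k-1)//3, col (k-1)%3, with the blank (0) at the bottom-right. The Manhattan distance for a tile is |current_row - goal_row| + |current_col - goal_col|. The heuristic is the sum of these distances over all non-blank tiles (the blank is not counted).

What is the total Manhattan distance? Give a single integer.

Tile 5: at (0,0), goal (1,1), distance |0-1|+|0-1| = 2
Tile 8: at (0,1), goal (2,1), distance |0-2|+|1-1| = 2
Tile 2: at (0,2), goal (0,1), distance |0-0|+|2-1| = 1
Tile 1: at (1,0), goal (0,0), distance |1-0|+|0-0| = 1
Tile 6: at (1,2), goal (1,2), distance |1-1|+|2-2| = 0
Tile 4: at (2,0), goal (1,0), distance |2-1|+|0-0| = 1
Tile 3: at (2,1), goal (0,2), distance |2-0|+|1-2| = 3
Tile 7: at (2,2), goal (2,0), distance |2-2|+|2-0| = 2
Sum: 2 + 2 + 1 + 1 + 0 + 1 + 3 + 2 = 12

Answer: 12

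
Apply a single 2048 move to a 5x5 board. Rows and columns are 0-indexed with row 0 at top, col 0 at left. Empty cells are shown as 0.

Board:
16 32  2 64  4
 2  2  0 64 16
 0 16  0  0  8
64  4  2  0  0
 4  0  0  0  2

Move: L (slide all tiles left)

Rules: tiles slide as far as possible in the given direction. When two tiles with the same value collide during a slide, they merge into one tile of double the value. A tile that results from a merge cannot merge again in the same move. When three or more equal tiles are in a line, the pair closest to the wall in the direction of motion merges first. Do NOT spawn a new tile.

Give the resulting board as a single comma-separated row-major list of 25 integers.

Answer: 16, 32, 2, 64, 4, 4, 64, 16, 0, 0, 16, 8, 0, 0, 0, 64, 4, 2, 0, 0, 4, 2, 0, 0, 0

Derivation:
Slide left:
row 0: [16, 32, 2, 64, 4] -> [16, 32, 2, 64, 4]
row 1: [2, 2, 0, 64, 16] -> [4, 64, 16, 0, 0]
row 2: [0, 16, 0, 0, 8] -> [16, 8, 0, 0, 0]
row 3: [64, 4, 2, 0, 0] -> [64, 4, 2, 0, 0]
row 4: [4, 0, 0, 0, 2] -> [4, 2, 0, 0, 0]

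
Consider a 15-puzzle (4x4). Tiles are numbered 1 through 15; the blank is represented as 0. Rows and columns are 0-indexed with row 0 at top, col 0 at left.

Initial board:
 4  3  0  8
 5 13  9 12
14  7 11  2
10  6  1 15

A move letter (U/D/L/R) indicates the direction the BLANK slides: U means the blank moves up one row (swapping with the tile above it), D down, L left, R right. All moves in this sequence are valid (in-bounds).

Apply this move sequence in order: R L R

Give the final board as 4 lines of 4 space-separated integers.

After move 1 (R):
 4  3  8  0
 5 13  9 12
14  7 11  2
10  6  1 15

After move 2 (L):
 4  3  0  8
 5 13  9 12
14  7 11  2
10  6  1 15

After move 3 (R):
 4  3  8  0
 5 13  9 12
14  7 11  2
10  6  1 15

Answer:  4  3  8  0
 5 13  9 12
14  7 11  2
10  6  1 15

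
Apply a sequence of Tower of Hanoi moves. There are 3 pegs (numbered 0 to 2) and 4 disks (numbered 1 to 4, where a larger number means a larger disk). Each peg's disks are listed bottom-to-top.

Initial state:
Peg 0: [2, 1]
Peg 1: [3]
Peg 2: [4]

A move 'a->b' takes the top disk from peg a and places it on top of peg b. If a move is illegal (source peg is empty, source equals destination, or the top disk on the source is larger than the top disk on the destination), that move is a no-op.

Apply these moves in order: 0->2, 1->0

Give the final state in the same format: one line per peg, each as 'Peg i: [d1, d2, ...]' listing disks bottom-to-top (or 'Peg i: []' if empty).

Answer: Peg 0: [2]
Peg 1: [3]
Peg 2: [4, 1]

Derivation:
After move 1 (0->2):
Peg 0: [2]
Peg 1: [3]
Peg 2: [4, 1]

After move 2 (1->0):
Peg 0: [2]
Peg 1: [3]
Peg 2: [4, 1]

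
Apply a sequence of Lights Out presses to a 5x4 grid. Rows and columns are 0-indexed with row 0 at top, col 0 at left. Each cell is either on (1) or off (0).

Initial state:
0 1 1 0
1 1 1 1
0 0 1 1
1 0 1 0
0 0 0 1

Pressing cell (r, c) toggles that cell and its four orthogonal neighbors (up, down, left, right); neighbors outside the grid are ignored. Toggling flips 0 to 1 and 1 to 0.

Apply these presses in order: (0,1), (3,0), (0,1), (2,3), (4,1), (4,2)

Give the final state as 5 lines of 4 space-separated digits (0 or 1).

Answer: 0 1 1 0
1 1 1 0
1 0 0 0
0 0 0 1
0 0 0 0

Derivation:
After press 1 at (0,1):
1 0 0 0
1 0 1 1
0 0 1 1
1 0 1 0
0 0 0 1

After press 2 at (3,0):
1 0 0 0
1 0 1 1
1 0 1 1
0 1 1 0
1 0 0 1

After press 3 at (0,1):
0 1 1 0
1 1 1 1
1 0 1 1
0 1 1 0
1 0 0 1

After press 4 at (2,3):
0 1 1 0
1 1 1 0
1 0 0 0
0 1 1 1
1 0 0 1

After press 5 at (4,1):
0 1 1 0
1 1 1 0
1 0 0 0
0 0 1 1
0 1 1 1

After press 6 at (4,2):
0 1 1 0
1 1 1 0
1 0 0 0
0 0 0 1
0 0 0 0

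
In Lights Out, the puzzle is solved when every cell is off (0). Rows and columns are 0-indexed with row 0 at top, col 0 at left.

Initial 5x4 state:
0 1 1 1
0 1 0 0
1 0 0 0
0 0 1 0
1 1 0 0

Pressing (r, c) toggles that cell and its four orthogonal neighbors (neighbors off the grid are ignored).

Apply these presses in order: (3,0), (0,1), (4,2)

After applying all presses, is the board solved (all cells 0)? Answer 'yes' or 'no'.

After press 1 at (3,0):
0 1 1 1
0 1 0 0
0 0 0 0
1 1 1 0
0 1 0 0

After press 2 at (0,1):
1 0 0 1
0 0 0 0
0 0 0 0
1 1 1 0
0 1 0 0

After press 3 at (4,2):
1 0 0 1
0 0 0 0
0 0 0 0
1 1 0 0
0 0 1 1

Lights still on: 6

Answer: no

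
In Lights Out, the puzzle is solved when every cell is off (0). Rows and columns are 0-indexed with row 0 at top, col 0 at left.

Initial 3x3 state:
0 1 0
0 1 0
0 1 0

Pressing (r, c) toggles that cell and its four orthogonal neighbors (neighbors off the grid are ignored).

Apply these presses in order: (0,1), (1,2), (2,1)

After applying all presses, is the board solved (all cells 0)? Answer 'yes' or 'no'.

After press 1 at (0,1):
1 0 1
0 0 0
0 1 0

After press 2 at (1,2):
1 0 0
0 1 1
0 1 1

After press 3 at (2,1):
1 0 0
0 0 1
1 0 0

Lights still on: 3

Answer: no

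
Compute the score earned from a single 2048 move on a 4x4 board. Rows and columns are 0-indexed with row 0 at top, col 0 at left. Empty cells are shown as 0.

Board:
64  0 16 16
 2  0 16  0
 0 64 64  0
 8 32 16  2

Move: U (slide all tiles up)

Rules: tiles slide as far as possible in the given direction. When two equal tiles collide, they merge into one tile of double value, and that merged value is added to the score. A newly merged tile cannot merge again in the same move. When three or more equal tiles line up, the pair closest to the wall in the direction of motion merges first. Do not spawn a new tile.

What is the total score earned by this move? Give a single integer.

Slide up:
col 0: [64, 2, 0, 8] -> [64, 2, 8, 0]  score +0 (running 0)
col 1: [0, 0, 64, 32] -> [64, 32, 0, 0]  score +0 (running 0)
col 2: [16, 16, 64, 16] -> [32, 64, 16, 0]  score +32 (running 32)
col 3: [16, 0, 0, 2] -> [16, 2, 0, 0]  score +0 (running 32)
Board after move:
64 64 32 16
 2 32 64  2
 8  0 16  0
 0  0  0  0

Answer: 32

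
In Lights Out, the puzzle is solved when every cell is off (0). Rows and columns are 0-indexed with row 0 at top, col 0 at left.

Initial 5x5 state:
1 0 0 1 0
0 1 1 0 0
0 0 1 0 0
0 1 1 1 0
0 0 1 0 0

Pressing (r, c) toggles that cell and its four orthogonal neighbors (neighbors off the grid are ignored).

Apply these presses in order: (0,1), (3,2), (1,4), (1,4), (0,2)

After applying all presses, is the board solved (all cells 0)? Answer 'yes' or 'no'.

Answer: yes

Derivation:
After press 1 at (0,1):
0 1 1 1 0
0 0 1 0 0
0 0 1 0 0
0 1 1 1 0
0 0 1 0 0

After press 2 at (3,2):
0 1 1 1 0
0 0 1 0 0
0 0 0 0 0
0 0 0 0 0
0 0 0 0 0

After press 3 at (1,4):
0 1 1 1 1
0 0 1 1 1
0 0 0 0 1
0 0 0 0 0
0 0 0 0 0

After press 4 at (1,4):
0 1 1 1 0
0 0 1 0 0
0 0 0 0 0
0 0 0 0 0
0 0 0 0 0

After press 5 at (0,2):
0 0 0 0 0
0 0 0 0 0
0 0 0 0 0
0 0 0 0 0
0 0 0 0 0

Lights still on: 0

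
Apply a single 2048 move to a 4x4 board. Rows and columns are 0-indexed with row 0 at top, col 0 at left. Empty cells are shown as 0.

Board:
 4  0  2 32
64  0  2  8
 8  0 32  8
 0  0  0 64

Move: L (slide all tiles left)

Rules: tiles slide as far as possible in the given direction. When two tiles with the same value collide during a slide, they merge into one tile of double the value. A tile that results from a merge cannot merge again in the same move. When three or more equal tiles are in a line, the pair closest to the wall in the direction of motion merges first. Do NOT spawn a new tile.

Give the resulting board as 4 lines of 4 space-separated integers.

Slide left:
row 0: [4, 0, 2, 32] -> [4, 2, 32, 0]
row 1: [64, 0, 2, 8] -> [64, 2, 8, 0]
row 2: [8, 0, 32, 8] -> [8, 32, 8, 0]
row 3: [0, 0, 0, 64] -> [64, 0, 0, 0]

Answer:  4  2 32  0
64  2  8  0
 8 32  8  0
64  0  0  0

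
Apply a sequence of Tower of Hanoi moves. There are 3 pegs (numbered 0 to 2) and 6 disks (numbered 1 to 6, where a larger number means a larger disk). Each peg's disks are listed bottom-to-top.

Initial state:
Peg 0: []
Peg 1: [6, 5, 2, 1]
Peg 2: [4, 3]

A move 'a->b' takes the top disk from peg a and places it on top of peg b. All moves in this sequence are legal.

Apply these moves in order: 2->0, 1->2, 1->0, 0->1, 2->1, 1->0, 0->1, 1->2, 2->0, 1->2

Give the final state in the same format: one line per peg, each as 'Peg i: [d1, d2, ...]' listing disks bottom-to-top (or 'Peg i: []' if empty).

Answer: Peg 0: [3, 1]
Peg 1: [6, 5]
Peg 2: [4, 2]

Derivation:
After move 1 (2->0):
Peg 0: [3]
Peg 1: [6, 5, 2, 1]
Peg 2: [4]

After move 2 (1->2):
Peg 0: [3]
Peg 1: [6, 5, 2]
Peg 2: [4, 1]

After move 3 (1->0):
Peg 0: [3, 2]
Peg 1: [6, 5]
Peg 2: [4, 1]

After move 4 (0->1):
Peg 0: [3]
Peg 1: [6, 5, 2]
Peg 2: [4, 1]

After move 5 (2->1):
Peg 0: [3]
Peg 1: [6, 5, 2, 1]
Peg 2: [4]

After move 6 (1->0):
Peg 0: [3, 1]
Peg 1: [6, 5, 2]
Peg 2: [4]

After move 7 (0->1):
Peg 0: [3]
Peg 1: [6, 5, 2, 1]
Peg 2: [4]

After move 8 (1->2):
Peg 0: [3]
Peg 1: [6, 5, 2]
Peg 2: [4, 1]

After move 9 (2->0):
Peg 0: [3, 1]
Peg 1: [6, 5, 2]
Peg 2: [4]

After move 10 (1->2):
Peg 0: [3, 1]
Peg 1: [6, 5]
Peg 2: [4, 2]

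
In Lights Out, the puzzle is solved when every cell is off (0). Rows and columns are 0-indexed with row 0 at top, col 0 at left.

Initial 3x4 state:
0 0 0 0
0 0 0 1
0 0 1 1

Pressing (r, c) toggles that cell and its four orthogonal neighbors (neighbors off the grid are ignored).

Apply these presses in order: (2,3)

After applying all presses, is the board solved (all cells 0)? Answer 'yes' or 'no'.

After press 1 at (2,3):
0 0 0 0
0 0 0 0
0 0 0 0

Lights still on: 0

Answer: yes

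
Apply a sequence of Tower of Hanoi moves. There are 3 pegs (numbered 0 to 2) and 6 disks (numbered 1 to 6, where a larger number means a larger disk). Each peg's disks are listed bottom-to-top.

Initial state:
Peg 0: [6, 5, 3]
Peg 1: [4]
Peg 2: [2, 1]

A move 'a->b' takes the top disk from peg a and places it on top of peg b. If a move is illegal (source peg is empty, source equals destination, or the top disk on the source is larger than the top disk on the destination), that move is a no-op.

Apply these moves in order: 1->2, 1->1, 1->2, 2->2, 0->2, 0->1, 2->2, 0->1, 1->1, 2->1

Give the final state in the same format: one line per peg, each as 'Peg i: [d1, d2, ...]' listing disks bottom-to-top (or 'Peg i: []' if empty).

Answer: Peg 0: [6, 5]
Peg 1: [4, 3, 1]
Peg 2: [2]

Derivation:
After move 1 (1->2):
Peg 0: [6, 5, 3]
Peg 1: [4]
Peg 2: [2, 1]

After move 2 (1->1):
Peg 0: [6, 5, 3]
Peg 1: [4]
Peg 2: [2, 1]

After move 3 (1->2):
Peg 0: [6, 5, 3]
Peg 1: [4]
Peg 2: [2, 1]

After move 4 (2->2):
Peg 0: [6, 5, 3]
Peg 1: [4]
Peg 2: [2, 1]

After move 5 (0->2):
Peg 0: [6, 5, 3]
Peg 1: [4]
Peg 2: [2, 1]

After move 6 (0->1):
Peg 0: [6, 5]
Peg 1: [4, 3]
Peg 2: [2, 1]

After move 7 (2->2):
Peg 0: [6, 5]
Peg 1: [4, 3]
Peg 2: [2, 1]

After move 8 (0->1):
Peg 0: [6, 5]
Peg 1: [4, 3]
Peg 2: [2, 1]

After move 9 (1->1):
Peg 0: [6, 5]
Peg 1: [4, 3]
Peg 2: [2, 1]

After move 10 (2->1):
Peg 0: [6, 5]
Peg 1: [4, 3, 1]
Peg 2: [2]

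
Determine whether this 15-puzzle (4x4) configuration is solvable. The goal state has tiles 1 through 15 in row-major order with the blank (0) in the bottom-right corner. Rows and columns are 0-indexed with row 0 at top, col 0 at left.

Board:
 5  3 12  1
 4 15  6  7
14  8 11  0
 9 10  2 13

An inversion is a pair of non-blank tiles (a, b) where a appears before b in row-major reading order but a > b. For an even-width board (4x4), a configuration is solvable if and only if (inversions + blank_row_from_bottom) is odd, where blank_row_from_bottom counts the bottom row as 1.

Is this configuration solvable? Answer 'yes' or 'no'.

Answer: yes

Derivation:
Inversions: 39
Blank is in row 2 (0-indexed from top), which is row 2 counting from the bottom (bottom = 1).
39 + 2 = 41, which is odd, so the puzzle is solvable.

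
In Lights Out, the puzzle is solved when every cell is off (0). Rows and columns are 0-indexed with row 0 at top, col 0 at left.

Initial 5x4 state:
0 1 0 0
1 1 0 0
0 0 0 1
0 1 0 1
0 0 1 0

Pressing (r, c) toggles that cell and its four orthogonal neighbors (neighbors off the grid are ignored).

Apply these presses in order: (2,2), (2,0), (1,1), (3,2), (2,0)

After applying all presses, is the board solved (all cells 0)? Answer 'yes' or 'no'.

After press 1 at (2,2):
0 1 0 0
1 1 1 0
0 1 1 0
0 1 1 1
0 0 1 0

After press 2 at (2,0):
0 1 0 0
0 1 1 0
1 0 1 0
1 1 1 1
0 0 1 0

After press 3 at (1,1):
0 0 0 0
1 0 0 0
1 1 1 0
1 1 1 1
0 0 1 0

After press 4 at (3,2):
0 0 0 0
1 0 0 0
1 1 0 0
1 0 0 0
0 0 0 0

After press 5 at (2,0):
0 0 0 0
0 0 0 0
0 0 0 0
0 0 0 0
0 0 0 0

Lights still on: 0

Answer: yes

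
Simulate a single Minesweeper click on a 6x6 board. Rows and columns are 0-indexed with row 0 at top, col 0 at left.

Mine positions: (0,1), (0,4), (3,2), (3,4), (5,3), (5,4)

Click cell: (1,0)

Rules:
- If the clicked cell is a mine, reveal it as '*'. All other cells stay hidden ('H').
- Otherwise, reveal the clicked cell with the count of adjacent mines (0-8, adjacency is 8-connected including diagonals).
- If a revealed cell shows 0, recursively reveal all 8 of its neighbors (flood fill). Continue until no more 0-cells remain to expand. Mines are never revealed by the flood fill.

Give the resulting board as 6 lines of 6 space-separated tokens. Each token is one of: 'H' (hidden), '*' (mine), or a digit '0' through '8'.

H H H H H H
1 H H H H H
H H H H H H
H H H H H H
H H H H H H
H H H H H H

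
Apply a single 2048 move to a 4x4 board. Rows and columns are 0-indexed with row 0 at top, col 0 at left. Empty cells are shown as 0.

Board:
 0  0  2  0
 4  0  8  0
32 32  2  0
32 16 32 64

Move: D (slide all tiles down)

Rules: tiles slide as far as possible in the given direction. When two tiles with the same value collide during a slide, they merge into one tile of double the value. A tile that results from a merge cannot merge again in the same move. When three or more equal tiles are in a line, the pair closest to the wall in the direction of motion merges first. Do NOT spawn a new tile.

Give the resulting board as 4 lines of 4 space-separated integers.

Slide down:
col 0: [0, 4, 32, 32] -> [0, 0, 4, 64]
col 1: [0, 0, 32, 16] -> [0, 0, 32, 16]
col 2: [2, 8, 2, 32] -> [2, 8, 2, 32]
col 3: [0, 0, 0, 64] -> [0, 0, 0, 64]

Answer:  0  0  2  0
 0  0  8  0
 4 32  2  0
64 16 32 64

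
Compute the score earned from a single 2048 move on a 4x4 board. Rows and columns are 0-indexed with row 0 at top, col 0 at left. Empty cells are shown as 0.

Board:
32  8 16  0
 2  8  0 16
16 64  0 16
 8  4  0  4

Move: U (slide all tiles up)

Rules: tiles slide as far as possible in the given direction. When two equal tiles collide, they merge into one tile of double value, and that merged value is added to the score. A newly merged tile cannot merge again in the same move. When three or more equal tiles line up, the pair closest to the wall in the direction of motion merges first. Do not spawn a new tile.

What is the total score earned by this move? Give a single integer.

Slide up:
col 0: [32, 2, 16, 8] -> [32, 2, 16, 8]  score +0 (running 0)
col 1: [8, 8, 64, 4] -> [16, 64, 4, 0]  score +16 (running 16)
col 2: [16, 0, 0, 0] -> [16, 0, 0, 0]  score +0 (running 16)
col 3: [0, 16, 16, 4] -> [32, 4, 0, 0]  score +32 (running 48)
Board after move:
32 16 16 32
 2 64  0  4
16  4  0  0
 8  0  0  0

Answer: 48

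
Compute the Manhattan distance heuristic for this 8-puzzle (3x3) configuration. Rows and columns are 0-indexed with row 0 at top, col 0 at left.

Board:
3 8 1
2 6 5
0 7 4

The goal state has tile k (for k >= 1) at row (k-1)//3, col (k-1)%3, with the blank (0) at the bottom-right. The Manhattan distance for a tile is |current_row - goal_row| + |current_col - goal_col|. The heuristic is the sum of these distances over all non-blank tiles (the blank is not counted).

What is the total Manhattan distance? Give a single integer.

Answer: 14

Derivation:
Tile 3: at (0,0), goal (0,2), distance |0-0|+|0-2| = 2
Tile 8: at (0,1), goal (2,1), distance |0-2|+|1-1| = 2
Tile 1: at (0,2), goal (0,0), distance |0-0|+|2-0| = 2
Tile 2: at (1,0), goal (0,1), distance |1-0|+|0-1| = 2
Tile 6: at (1,1), goal (1,2), distance |1-1|+|1-2| = 1
Tile 5: at (1,2), goal (1,1), distance |1-1|+|2-1| = 1
Tile 7: at (2,1), goal (2,0), distance |2-2|+|1-0| = 1
Tile 4: at (2,2), goal (1,0), distance |2-1|+|2-0| = 3
Sum: 2 + 2 + 2 + 2 + 1 + 1 + 1 + 3 = 14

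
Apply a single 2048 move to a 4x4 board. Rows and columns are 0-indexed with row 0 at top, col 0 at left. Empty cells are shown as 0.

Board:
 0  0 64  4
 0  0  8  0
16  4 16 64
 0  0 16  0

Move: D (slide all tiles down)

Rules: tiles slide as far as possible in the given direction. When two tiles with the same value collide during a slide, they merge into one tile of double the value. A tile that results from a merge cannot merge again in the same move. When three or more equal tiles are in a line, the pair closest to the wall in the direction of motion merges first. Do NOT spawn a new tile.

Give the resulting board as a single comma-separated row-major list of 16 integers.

Slide down:
col 0: [0, 0, 16, 0] -> [0, 0, 0, 16]
col 1: [0, 0, 4, 0] -> [0, 0, 0, 4]
col 2: [64, 8, 16, 16] -> [0, 64, 8, 32]
col 3: [4, 0, 64, 0] -> [0, 0, 4, 64]

Answer: 0, 0, 0, 0, 0, 0, 64, 0, 0, 0, 8, 4, 16, 4, 32, 64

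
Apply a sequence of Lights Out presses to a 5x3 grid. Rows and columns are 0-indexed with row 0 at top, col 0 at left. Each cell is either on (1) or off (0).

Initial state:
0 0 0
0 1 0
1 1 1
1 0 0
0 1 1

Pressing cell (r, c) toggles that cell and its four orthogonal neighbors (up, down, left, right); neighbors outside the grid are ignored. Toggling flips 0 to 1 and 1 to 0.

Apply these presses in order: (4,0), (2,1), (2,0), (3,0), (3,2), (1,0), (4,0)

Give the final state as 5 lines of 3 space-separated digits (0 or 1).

After press 1 at (4,0):
0 0 0
0 1 0
1 1 1
0 0 0
1 0 1

After press 2 at (2,1):
0 0 0
0 0 0
0 0 0
0 1 0
1 0 1

After press 3 at (2,0):
0 0 0
1 0 0
1 1 0
1 1 0
1 0 1

After press 4 at (3,0):
0 0 0
1 0 0
0 1 0
0 0 0
0 0 1

After press 5 at (3,2):
0 0 0
1 0 0
0 1 1
0 1 1
0 0 0

After press 6 at (1,0):
1 0 0
0 1 0
1 1 1
0 1 1
0 0 0

After press 7 at (4,0):
1 0 0
0 1 0
1 1 1
1 1 1
1 1 0

Answer: 1 0 0
0 1 0
1 1 1
1 1 1
1 1 0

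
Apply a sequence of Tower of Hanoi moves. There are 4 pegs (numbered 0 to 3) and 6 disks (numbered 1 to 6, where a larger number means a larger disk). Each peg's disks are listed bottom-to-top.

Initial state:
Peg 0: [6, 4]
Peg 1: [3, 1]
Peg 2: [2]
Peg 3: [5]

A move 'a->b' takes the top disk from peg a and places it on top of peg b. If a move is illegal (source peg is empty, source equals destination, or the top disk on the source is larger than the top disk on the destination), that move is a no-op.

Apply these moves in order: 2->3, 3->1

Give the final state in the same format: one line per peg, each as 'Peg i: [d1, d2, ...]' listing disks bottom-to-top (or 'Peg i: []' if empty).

After move 1 (2->3):
Peg 0: [6, 4]
Peg 1: [3, 1]
Peg 2: []
Peg 3: [5, 2]

After move 2 (3->1):
Peg 0: [6, 4]
Peg 1: [3, 1]
Peg 2: []
Peg 3: [5, 2]

Answer: Peg 0: [6, 4]
Peg 1: [3, 1]
Peg 2: []
Peg 3: [5, 2]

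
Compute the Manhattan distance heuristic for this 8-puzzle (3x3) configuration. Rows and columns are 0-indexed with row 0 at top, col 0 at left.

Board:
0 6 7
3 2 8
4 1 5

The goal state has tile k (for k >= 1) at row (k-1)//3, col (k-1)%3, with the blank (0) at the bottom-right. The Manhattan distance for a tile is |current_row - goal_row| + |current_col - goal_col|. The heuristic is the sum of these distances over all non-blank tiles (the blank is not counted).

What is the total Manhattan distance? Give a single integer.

Answer: 18

Derivation:
Tile 6: (0,1)->(1,2) = 2
Tile 7: (0,2)->(2,0) = 4
Tile 3: (1,0)->(0,2) = 3
Tile 2: (1,1)->(0,1) = 1
Tile 8: (1,2)->(2,1) = 2
Tile 4: (2,0)->(1,0) = 1
Tile 1: (2,1)->(0,0) = 3
Tile 5: (2,2)->(1,1) = 2
Sum: 2 + 4 + 3 + 1 + 2 + 1 + 3 + 2 = 18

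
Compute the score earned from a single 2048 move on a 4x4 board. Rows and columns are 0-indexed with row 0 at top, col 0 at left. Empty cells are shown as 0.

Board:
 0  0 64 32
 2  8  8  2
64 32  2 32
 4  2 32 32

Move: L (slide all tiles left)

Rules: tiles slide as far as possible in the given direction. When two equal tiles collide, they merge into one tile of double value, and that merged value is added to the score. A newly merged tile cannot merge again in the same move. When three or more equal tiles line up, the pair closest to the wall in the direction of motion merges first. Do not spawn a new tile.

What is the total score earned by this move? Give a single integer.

Slide left:
row 0: [0, 0, 64, 32] -> [64, 32, 0, 0]  score +0 (running 0)
row 1: [2, 8, 8, 2] -> [2, 16, 2, 0]  score +16 (running 16)
row 2: [64, 32, 2, 32] -> [64, 32, 2, 32]  score +0 (running 16)
row 3: [4, 2, 32, 32] -> [4, 2, 64, 0]  score +64 (running 80)
Board after move:
64 32  0  0
 2 16  2  0
64 32  2 32
 4  2 64  0

Answer: 80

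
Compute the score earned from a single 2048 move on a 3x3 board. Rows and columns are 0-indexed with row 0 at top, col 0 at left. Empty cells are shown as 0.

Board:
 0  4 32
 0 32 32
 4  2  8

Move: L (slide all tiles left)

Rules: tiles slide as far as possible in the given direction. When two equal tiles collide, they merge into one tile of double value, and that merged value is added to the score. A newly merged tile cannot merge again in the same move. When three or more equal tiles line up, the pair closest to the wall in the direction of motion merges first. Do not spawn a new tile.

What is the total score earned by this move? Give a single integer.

Slide left:
row 0: [0, 4, 32] -> [4, 32, 0]  score +0 (running 0)
row 1: [0, 32, 32] -> [64, 0, 0]  score +64 (running 64)
row 2: [4, 2, 8] -> [4, 2, 8]  score +0 (running 64)
Board after move:
 4 32  0
64  0  0
 4  2  8

Answer: 64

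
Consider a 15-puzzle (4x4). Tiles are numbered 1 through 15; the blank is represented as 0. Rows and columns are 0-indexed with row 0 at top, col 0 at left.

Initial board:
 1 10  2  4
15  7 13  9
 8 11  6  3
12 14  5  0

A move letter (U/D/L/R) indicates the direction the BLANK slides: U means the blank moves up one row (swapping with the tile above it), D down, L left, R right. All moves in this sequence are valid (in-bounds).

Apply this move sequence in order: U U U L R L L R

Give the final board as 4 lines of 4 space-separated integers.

After move 1 (U):
 1 10  2  4
15  7 13  9
 8 11  6  0
12 14  5  3

After move 2 (U):
 1 10  2  4
15  7 13  0
 8 11  6  9
12 14  5  3

After move 3 (U):
 1 10  2  0
15  7 13  4
 8 11  6  9
12 14  5  3

After move 4 (L):
 1 10  0  2
15  7 13  4
 8 11  6  9
12 14  5  3

After move 5 (R):
 1 10  2  0
15  7 13  4
 8 11  6  9
12 14  5  3

After move 6 (L):
 1 10  0  2
15  7 13  4
 8 11  6  9
12 14  5  3

After move 7 (L):
 1  0 10  2
15  7 13  4
 8 11  6  9
12 14  5  3

After move 8 (R):
 1 10  0  2
15  7 13  4
 8 11  6  9
12 14  5  3

Answer:  1 10  0  2
15  7 13  4
 8 11  6  9
12 14  5  3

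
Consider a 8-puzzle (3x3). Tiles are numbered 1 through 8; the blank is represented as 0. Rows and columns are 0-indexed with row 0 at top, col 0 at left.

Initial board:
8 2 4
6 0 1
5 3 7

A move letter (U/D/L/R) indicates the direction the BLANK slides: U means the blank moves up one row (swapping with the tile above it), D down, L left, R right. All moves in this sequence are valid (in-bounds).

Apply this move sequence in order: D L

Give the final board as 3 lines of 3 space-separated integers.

After move 1 (D):
8 2 4
6 3 1
5 0 7

After move 2 (L):
8 2 4
6 3 1
0 5 7

Answer: 8 2 4
6 3 1
0 5 7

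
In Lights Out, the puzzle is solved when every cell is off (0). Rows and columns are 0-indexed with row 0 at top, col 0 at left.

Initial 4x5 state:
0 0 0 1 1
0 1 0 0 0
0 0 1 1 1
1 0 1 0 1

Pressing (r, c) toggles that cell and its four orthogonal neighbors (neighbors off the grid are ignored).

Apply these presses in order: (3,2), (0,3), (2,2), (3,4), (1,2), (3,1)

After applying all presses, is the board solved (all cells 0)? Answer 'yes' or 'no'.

Answer: yes

Derivation:
After press 1 at (3,2):
0 0 0 1 1
0 1 0 0 0
0 0 0 1 1
1 1 0 1 1

After press 2 at (0,3):
0 0 1 0 0
0 1 0 1 0
0 0 0 1 1
1 1 0 1 1

After press 3 at (2,2):
0 0 1 0 0
0 1 1 1 0
0 1 1 0 1
1 1 1 1 1

After press 4 at (3,4):
0 0 1 0 0
0 1 1 1 0
0 1 1 0 0
1 1 1 0 0

After press 5 at (1,2):
0 0 0 0 0
0 0 0 0 0
0 1 0 0 0
1 1 1 0 0

After press 6 at (3,1):
0 0 0 0 0
0 0 0 0 0
0 0 0 0 0
0 0 0 0 0

Lights still on: 0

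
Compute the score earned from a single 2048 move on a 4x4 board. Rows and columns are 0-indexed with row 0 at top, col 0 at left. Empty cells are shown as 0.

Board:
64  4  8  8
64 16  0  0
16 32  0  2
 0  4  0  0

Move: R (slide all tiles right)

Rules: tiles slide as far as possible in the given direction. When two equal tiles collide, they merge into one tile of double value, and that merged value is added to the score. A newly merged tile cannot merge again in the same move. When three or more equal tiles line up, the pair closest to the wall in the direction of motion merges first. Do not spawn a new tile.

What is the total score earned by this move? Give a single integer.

Slide right:
row 0: [64, 4, 8, 8] -> [0, 64, 4, 16]  score +16 (running 16)
row 1: [64, 16, 0, 0] -> [0, 0, 64, 16]  score +0 (running 16)
row 2: [16, 32, 0, 2] -> [0, 16, 32, 2]  score +0 (running 16)
row 3: [0, 4, 0, 0] -> [0, 0, 0, 4]  score +0 (running 16)
Board after move:
 0 64  4 16
 0  0 64 16
 0 16 32  2
 0  0  0  4

Answer: 16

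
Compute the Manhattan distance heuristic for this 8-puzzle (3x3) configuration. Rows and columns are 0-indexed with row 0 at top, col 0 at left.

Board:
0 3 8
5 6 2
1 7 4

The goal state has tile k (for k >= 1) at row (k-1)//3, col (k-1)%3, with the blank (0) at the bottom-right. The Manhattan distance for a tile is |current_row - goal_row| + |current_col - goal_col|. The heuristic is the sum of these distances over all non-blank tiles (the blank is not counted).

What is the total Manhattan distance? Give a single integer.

Answer: 14

Derivation:
Tile 3: at (0,1), goal (0,2), distance |0-0|+|1-2| = 1
Tile 8: at (0,2), goal (2,1), distance |0-2|+|2-1| = 3
Tile 5: at (1,0), goal (1,1), distance |1-1|+|0-1| = 1
Tile 6: at (1,1), goal (1,2), distance |1-1|+|1-2| = 1
Tile 2: at (1,2), goal (0,1), distance |1-0|+|2-1| = 2
Tile 1: at (2,0), goal (0,0), distance |2-0|+|0-0| = 2
Tile 7: at (2,1), goal (2,0), distance |2-2|+|1-0| = 1
Tile 4: at (2,2), goal (1,0), distance |2-1|+|2-0| = 3
Sum: 1 + 3 + 1 + 1 + 2 + 2 + 1 + 3 = 14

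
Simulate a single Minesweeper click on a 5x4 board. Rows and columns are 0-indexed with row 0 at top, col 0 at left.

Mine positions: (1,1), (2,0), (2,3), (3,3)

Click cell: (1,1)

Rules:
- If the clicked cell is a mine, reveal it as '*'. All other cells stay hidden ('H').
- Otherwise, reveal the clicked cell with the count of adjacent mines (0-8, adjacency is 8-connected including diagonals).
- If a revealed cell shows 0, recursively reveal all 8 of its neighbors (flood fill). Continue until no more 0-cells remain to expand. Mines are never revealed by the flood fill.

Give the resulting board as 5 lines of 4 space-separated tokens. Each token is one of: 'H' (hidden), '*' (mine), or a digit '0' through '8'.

H H H H
H * H H
H H H H
H H H H
H H H H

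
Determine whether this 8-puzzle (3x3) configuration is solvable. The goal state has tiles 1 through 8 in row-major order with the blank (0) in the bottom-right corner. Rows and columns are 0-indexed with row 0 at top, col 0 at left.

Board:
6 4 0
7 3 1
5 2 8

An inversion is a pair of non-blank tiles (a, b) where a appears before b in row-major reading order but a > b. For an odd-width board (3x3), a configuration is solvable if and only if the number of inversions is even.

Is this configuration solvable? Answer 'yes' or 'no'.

Answer: no

Derivation:
Inversions (pairs i<j in row-major order where tile[i] > tile[j] > 0): 15
15 is odd, so the puzzle is not solvable.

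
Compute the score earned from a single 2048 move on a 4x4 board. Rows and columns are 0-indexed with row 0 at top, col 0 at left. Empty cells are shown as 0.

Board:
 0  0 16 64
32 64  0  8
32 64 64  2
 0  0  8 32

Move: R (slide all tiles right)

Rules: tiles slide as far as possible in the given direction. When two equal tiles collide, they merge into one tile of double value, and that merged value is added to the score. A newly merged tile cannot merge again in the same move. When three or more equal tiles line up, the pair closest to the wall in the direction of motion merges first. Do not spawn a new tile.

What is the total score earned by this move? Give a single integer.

Answer: 128

Derivation:
Slide right:
row 0: [0, 0, 16, 64] -> [0, 0, 16, 64]  score +0 (running 0)
row 1: [32, 64, 0, 8] -> [0, 32, 64, 8]  score +0 (running 0)
row 2: [32, 64, 64, 2] -> [0, 32, 128, 2]  score +128 (running 128)
row 3: [0, 0, 8, 32] -> [0, 0, 8, 32]  score +0 (running 128)
Board after move:
  0   0  16  64
  0  32  64   8
  0  32 128   2
  0   0   8  32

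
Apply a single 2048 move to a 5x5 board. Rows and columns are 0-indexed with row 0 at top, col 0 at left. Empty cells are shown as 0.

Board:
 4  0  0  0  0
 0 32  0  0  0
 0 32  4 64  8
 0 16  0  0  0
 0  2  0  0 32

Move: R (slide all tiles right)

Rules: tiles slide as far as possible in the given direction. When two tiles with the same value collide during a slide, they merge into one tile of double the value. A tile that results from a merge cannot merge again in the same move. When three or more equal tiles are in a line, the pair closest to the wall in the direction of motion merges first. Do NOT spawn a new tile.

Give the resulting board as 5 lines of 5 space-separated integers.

Answer:  0  0  0  0  4
 0  0  0  0 32
 0 32  4 64  8
 0  0  0  0 16
 0  0  0  2 32

Derivation:
Slide right:
row 0: [4, 0, 0, 0, 0] -> [0, 0, 0, 0, 4]
row 1: [0, 32, 0, 0, 0] -> [0, 0, 0, 0, 32]
row 2: [0, 32, 4, 64, 8] -> [0, 32, 4, 64, 8]
row 3: [0, 16, 0, 0, 0] -> [0, 0, 0, 0, 16]
row 4: [0, 2, 0, 0, 32] -> [0, 0, 0, 2, 32]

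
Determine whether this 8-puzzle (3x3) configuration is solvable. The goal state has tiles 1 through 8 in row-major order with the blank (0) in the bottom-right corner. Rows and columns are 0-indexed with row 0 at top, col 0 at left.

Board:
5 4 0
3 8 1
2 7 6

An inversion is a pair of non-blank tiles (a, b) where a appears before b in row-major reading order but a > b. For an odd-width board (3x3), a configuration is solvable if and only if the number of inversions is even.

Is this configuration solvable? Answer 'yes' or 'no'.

Inversions (pairs i<j in row-major order where tile[i] > tile[j] > 0): 14
14 is even, so the puzzle is solvable.

Answer: yes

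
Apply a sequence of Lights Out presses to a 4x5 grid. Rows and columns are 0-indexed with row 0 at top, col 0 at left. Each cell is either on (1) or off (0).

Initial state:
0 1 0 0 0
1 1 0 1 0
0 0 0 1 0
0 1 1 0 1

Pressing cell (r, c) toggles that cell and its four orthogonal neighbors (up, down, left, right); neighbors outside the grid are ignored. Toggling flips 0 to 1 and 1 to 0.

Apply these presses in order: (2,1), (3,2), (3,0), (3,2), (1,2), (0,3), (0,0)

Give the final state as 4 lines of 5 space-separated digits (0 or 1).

Answer: 1 0 0 1 1
0 1 1 1 0
0 1 0 1 0
1 1 1 0 1

Derivation:
After press 1 at (2,1):
0 1 0 0 0
1 0 0 1 0
1 1 1 1 0
0 0 1 0 1

After press 2 at (3,2):
0 1 0 0 0
1 0 0 1 0
1 1 0 1 0
0 1 0 1 1

After press 3 at (3,0):
0 1 0 0 0
1 0 0 1 0
0 1 0 1 0
1 0 0 1 1

After press 4 at (3,2):
0 1 0 0 0
1 0 0 1 0
0 1 1 1 0
1 1 1 0 1

After press 5 at (1,2):
0 1 1 0 0
1 1 1 0 0
0 1 0 1 0
1 1 1 0 1

After press 6 at (0,3):
0 1 0 1 1
1 1 1 1 0
0 1 0 1 0
1 1 1 0 1

After press 7 at (0,0):
1 0 0 1 1
0 1 1 1 0
0 1 0 1 0
1 1 1 0 1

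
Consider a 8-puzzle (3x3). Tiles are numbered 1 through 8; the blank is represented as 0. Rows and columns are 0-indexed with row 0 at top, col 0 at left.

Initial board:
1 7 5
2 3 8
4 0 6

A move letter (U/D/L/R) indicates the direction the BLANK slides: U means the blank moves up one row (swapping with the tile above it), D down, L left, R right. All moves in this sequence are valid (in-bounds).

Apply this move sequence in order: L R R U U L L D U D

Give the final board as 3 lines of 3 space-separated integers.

Answer: 2 1 7
0 3 5
4 6 8

Derivation:
After move 1 (L):
1 7 5
2 3 8
0 4 6

After move 2 (R):
1 7 5
2 3 8
4 0 6

After move 3 (R):
1 7 5
2 3 8
4 6 0

After move 4 (U):
1 7 5
2 3 0
4 6 8

After move 5 (U):
1 7 0
2 3 5
4 6 8

After move 6 (L):
1 0 7
2 3 5
4 6 8

After move 7 (L):
0 1 7
2 3 5
4 6 8

After move 8 (D):
2 1 7
0 3 5
4 6 8

After move 9 (U):
0 1 7
2 3 5
4 6 8

After move 10 (D):
2 1 7
0 3 5
4 6 8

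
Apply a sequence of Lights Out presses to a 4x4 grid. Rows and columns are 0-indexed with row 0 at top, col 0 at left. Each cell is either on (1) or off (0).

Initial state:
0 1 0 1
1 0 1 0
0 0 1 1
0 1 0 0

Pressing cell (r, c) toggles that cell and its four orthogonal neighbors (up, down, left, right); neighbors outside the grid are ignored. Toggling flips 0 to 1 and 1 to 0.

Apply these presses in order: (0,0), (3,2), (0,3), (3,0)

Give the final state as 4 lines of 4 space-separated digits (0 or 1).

After press 1 at (0,0):
1 0 0 1
0 0 1 0
0 0 1 1
0 1 0 0

After press 2 at (3,2):
1 0 0 1
0 0 1 0
0 0 0 1
0 0 1 1

After press 3 at (0,3):
1 0 1 0
0 0 1 1
0 0 0 1
0 0 1 1

After press 4 at (3,0):
1 0 1 0
0 0 1 1
1 0 0 1
1 1 1 1

Answer: 1 0 1 0
0 0 1 1
1 0 0 1
1 1 1 1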